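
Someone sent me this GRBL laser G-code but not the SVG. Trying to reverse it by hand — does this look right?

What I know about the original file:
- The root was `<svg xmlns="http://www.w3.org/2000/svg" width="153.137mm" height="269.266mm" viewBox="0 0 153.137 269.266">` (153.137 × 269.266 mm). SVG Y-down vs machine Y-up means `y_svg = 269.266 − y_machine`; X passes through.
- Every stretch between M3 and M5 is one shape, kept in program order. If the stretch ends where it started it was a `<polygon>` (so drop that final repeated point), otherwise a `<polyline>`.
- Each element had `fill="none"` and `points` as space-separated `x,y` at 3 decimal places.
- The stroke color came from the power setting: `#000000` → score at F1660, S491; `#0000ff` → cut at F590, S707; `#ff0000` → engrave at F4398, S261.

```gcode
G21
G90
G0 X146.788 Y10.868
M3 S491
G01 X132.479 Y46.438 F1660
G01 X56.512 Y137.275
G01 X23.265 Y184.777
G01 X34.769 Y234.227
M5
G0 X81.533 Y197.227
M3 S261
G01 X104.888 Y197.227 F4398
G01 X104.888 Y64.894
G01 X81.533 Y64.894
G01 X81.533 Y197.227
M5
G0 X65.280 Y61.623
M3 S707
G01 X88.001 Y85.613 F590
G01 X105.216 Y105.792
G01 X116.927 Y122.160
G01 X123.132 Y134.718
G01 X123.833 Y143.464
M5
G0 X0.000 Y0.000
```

y_svg = 269.266 − y_m.

[1] S491→`#000000` (score); open run; points: 146.788,258.398 132.479,222.828 56.512,131.991 23.265,84.489 34.769,35.039

[2] S261→`#ff0000` (engrave); closed run; points: 81.533,72.039 104.888,72.039 104.888,204.372 81.533,204.372

[3] S707→`#0000ff` (cut); open run; points: 65.280,207.643 88.001,183.653 105.216,163.474 116.927,147.106 123.132,134.548 123.833,125.802

<svg xmlns="http://www.w3.org/2000/svg" width="153.137mm" height="269.266mm" viewBox="0 0 153.137 269.266">
  <polyline points="146.788,258.398 132.479,222.828 56.512,131.991 23.265,84.489 34.769,35.039" fill="none" stroke="#000000"/>
  <polygon points="81.533,72.039 104.888,72.039 104.888,204.372 81.533,204.372" fill="none" stroke="#ff0000"/>
  <polyline points="65.280,207.643 88.001,183.653 105.216,163.474 116.927,147.106 123.132,134.548 123.833,125.802" fill="none" stroke="#0000ff"/>
</svg>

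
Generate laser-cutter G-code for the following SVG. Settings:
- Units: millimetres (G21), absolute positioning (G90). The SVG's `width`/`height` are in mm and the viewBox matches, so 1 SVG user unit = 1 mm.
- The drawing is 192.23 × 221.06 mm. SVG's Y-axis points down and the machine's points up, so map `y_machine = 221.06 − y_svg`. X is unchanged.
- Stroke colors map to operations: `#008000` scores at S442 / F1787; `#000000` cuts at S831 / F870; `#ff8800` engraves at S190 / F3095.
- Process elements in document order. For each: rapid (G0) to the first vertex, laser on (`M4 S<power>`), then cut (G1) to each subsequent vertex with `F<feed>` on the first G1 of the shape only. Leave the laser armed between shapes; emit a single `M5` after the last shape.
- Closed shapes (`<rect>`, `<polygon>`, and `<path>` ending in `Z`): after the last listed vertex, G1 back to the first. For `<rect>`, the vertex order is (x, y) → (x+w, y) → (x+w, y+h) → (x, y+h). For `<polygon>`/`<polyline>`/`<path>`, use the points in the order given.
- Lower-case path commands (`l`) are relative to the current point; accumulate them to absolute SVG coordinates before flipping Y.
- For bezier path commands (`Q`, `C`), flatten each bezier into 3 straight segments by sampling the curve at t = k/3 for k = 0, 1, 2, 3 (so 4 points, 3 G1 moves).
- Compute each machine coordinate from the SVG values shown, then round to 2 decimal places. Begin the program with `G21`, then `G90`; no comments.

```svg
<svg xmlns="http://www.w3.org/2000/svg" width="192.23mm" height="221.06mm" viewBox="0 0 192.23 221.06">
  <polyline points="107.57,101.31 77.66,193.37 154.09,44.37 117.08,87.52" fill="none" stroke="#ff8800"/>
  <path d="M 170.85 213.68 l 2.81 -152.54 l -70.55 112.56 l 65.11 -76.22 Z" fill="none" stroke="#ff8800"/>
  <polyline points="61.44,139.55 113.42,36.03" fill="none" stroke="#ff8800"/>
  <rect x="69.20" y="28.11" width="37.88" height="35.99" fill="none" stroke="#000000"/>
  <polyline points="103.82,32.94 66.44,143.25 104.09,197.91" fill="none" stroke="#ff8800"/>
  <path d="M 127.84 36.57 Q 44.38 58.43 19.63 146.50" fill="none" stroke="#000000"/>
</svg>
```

G21
G90
G0 X107.57 Y119.75
M4 S190
G1 X77.66 Y27.69 F3095
G1 X154.09 Y176.69
G1 X117.08 Y133.54
G0 X170.85 Y7.38
M4 S190
G1 X173.66 Y159.92 F3095
G1 X103.11 Y47.36
G1 X168.22 Y123.58
G1 X170.85 Y7.38
G0 X61.44 Y81.51
M4 S190
G1 X113.42 Y185.03 F3095
G0 X69.20 Y192.95
M4 S831
G1 X107.08 Y192.95 F870
G1 X107.08 Y156.96
G1 X69.20 Y156.96
G1 X69.20 Y192.95
G0 X103.82 Y188.12
M4 S190
G1 X66.44 Y77.81 F3095
G1 X104.09 Y23.15
G0 X127.84 Y184.49
M4 S831
G1 X78.72 Y162.56 F870
G1 X42.65 Y125.92
G1 X19.63 Y74.56
M5

viewBox `0 0 192.23 221.06` with mm width/height → 1 unit = 1 mm. Flip: y_m = 221.06 − y_svg.

**Shape 1** — `<polyline>` open polyline, stroke `#ff8800` → engrave (S190, F3095). Machine vertices: (107.57,119.75) → (77.66,27.69) → (154.09,176.69) → (117.08,133.54). Open path.

**Shape 2** — `<path>` closed polygon, stroke `#ff8800` → engrave (S190, F3095). Machine vertices: (170.85,7.38) → (173.66,159.92) → (103.11,47.36) → (168.22,123.58) → (170.85,7.38). Closed: final G1 returns to the first vertex.

**Shape 3** — `<polyline>` line segment, stroke `#ff8800` → engrave (S190, F3095). Machine vertices: (61.44,81.51) → (113.42,185.03). Open path.

**Shape 4** — `<rect>` rectangle, stroke `#000000` → cut (S831, F870). Machine vertices: (69.20,192.95) → (107.08,192.95) → (107.08,156.96) → (69.20,156.96) → (69.20,192.95). Closed: final G1 returns to the first vertex.

**Shape 5** — `<polyline>` open polyline, stroke `#ff8800` → engrave (S190, F3095). Machine vertices: (103.82,188.12) → (66.44,77.81) → (104.09,23.15). Open path.

**Shape 6** — `<path>` quadratic bezier, stroke `#000000` → cut (S831, F870). Control points (SVG): P0=(127.84,36.57), P1=(44.38,58.43), P2=(19.63,146.50); sampled at t=k/3. Machine vertices: (127.84,184.49) → (78.72,162.56) → (42.65,125.92) → (19.63,74.56). Open path.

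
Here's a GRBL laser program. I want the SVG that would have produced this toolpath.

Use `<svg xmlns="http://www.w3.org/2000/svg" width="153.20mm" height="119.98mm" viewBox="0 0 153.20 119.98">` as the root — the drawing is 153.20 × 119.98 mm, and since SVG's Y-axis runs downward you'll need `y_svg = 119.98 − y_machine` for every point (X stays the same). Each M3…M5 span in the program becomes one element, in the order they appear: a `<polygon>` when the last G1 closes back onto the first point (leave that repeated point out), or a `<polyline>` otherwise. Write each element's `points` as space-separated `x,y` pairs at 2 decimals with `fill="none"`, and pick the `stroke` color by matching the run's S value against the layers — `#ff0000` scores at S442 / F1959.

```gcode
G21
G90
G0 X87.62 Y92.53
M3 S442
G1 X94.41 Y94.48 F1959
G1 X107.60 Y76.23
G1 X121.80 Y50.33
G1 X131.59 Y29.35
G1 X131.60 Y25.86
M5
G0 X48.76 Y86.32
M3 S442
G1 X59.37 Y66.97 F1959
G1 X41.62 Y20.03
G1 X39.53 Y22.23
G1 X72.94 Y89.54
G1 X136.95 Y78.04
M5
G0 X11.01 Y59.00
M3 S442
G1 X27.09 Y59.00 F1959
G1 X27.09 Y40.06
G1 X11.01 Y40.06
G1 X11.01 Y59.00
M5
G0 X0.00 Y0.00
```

Machine Y-up, SVG Y-down with viewBox height 119.98, so y_svg = 119.98 − y_machine; X carries over. Every run uses S442, so all elements get stroke `#ff0000` (score).

Run 1: The run is open, so emit a `<polyline>` with points (Y-flipped): 87.62,27.45 94.41,25.50 107.60,43.75 121.80,69.65 131.59,90.63 131.60,94.12.

Run 2: The run is open, so emit a `<polyline>` with points (Y-flipped): 48.76,33.66 59.37,53.01 41.62,99.95 39.53,97.75 72.94,30.44 136.95,41.94.

Run 3: The run returns to its start, so emit a `<polygon>` with points (Y-flipped): 11.01,60.98 27.09,60.98 27.09,79.92 11.01,79.92.

<svg xmlns="http://www.w3.org/2000/svg" width="153.20mm" height="119.98mm" viewBox="0 0 153.20 119.98">
  <polyline points="87.62,27.45 94.41,25.50 107.60,43.75 121.80,69.65 131.59,90.63 131.60,94.12" fill="none" stroke="#ff0000"/>
  <polyline points="48.76,33.66 59.37,53.01 41.62,99.95 39.53,97.75 72.94,30.44 136.95,41.94" fill="none" stroke="#ff0000"/>
  <polygon points="11.01,60.98 27.09,60.98 27.09,79.92 11.01,79.92" fill="none" stroke="#ff0000"/>
</svg>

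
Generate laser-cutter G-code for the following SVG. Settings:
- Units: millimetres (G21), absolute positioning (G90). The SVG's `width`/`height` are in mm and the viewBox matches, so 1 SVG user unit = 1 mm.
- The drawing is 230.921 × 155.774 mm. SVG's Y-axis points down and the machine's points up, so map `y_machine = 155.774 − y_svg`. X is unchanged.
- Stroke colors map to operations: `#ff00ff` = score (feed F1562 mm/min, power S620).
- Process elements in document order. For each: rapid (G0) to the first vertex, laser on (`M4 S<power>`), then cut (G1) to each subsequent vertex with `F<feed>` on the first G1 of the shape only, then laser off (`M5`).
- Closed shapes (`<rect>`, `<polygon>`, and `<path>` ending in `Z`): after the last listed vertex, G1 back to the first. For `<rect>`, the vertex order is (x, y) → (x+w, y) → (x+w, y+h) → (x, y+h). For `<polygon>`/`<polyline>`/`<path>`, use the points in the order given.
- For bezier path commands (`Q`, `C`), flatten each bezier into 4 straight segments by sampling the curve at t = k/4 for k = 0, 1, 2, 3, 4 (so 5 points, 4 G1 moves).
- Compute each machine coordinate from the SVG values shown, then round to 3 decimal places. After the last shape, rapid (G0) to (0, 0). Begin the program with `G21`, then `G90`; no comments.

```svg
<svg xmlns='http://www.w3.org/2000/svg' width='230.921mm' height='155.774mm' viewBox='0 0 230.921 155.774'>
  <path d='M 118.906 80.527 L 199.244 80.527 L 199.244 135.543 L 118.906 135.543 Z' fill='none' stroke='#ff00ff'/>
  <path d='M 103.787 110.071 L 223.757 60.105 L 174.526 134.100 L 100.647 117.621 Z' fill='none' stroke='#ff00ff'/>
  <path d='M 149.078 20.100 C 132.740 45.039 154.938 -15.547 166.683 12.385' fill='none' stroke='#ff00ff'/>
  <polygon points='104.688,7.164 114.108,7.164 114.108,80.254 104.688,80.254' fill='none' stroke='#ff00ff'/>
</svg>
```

Since the viewBox matches the mm dimensions, user units are millimetres directly. The only transform is the Y-flip y_m = 155.774 − y_svg.

Shape 1 is a rectangle drawn with `<path>`. Its stroke #ff00ff means score at S620, F1562. After flipping Y the toolpath is (118.906,75.247) → (199.244,75.247) → (199.244,20.231) → (118.906,20.231) → (118.906,75.247), returning to the start.

Shape 2 is a closed polygon drawn with `<path>`. Its stroke #ff00ff means score at S620, F1562. After flipping Y the toolpath is (103.787,45.703) → (223.757,95.669) → (174.526,21.674) → (100.647,38.153) → (103.787,45.703), returning to the start.

Shape 3 is a cubic bezier drawn with `<path>`. Its stroke #ff00ff means score at S620, F1562. After flipping Y the toolpath is (149.078,135.674) → (143.285,130.286) → (147.349,140.654) → (156.680,150.460) → (166.683,143.389).

Shape 4 is a rectangle drawn with `<polygon>`. Its stroke #ff00ff means score at S620, F1562. After flipping Y the toolpath is (104.688,148.610) → (114.108,148.610) → (114.108,75.520) → (104.688,75.520) → (104.688,148.610), returning to the start.

G21
G90
G0 X118.906 Y75.247
M4 S620
G1 X199.244 Y75.247 F1562
G1 X199.244 Y20.231
G1 X118.906 Y20.231
G1 X118.906 Y75.247
M5
G0 X103.787 Y45.703
M4 S620
G1 X223.757 Y95.669 F1562
G1 X174.526 Y21.674
G1 X100.647 Y38.153
G1 X103.787 Y45.703
M5
G0 X149.078 Y135.674
M4 S620
G1 X143.285 Y130.286 F1562
G1 X147.349 Y140.654
G1 X156.680 Y150.460
G1 X166.683 Y143.389
M5
G0 X104.688 Y148.610
M4 S620
G1 X114.108 Y148.610 F1562
G1 X114.108 Y75.520
G1 X104.688 Y75.520
G1 X104.688 Y148.610
M5
G0 X0.000 Y0.000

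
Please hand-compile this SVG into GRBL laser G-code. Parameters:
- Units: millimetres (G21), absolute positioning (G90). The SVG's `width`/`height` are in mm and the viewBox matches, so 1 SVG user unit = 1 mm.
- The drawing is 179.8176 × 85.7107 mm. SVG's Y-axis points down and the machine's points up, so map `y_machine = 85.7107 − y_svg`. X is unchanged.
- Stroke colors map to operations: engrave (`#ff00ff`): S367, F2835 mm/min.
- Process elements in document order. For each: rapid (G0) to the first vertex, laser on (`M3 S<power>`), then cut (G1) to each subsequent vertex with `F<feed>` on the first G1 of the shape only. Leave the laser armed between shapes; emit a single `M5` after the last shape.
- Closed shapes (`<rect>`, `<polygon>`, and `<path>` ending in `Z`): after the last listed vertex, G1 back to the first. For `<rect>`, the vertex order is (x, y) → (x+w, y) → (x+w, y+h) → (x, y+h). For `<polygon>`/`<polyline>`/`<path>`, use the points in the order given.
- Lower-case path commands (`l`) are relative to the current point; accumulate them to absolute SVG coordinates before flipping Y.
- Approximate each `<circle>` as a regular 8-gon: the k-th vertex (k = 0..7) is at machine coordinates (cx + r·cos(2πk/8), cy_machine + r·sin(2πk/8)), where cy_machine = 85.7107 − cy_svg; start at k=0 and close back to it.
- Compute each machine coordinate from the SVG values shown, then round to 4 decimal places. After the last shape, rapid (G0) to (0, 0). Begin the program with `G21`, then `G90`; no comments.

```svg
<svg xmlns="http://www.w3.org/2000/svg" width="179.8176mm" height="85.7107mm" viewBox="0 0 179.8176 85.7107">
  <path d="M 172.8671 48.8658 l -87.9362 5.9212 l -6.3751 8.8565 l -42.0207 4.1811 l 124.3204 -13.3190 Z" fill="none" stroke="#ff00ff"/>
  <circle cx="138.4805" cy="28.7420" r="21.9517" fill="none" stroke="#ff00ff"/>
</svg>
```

G21
G90
G0 X172.8671 Y36.8449
M3 S367
G1 X84.9309 Y30.9237 F2835
G1 X78.5558 Y22.0672
G1 X36.5351 Y17.8861
G1 X160.8555 Y31.2051
G1 X172.8671 Y36.8449
G0 X160.4322 Y56.9687
M3 S367
G1 X154.0027 Y72.4909 F2835
G1 X138.4805 Y78.9204
G1 X122.9583 Y72.4909
G1 X116.5288 Y56.9687
G1 X122.9583 Y41.4465
G1 X138.4805 Y35.0170
G1 X154.0027 Y41.4465
G1 X160.4322 Y56.9687
M5
G0 X0.0000 Y0.0000

viewBox `0 0 179.8176 85.7107` with mm width/height → 1 unit = 1 mm. Flip: y_m = 85.7107 − y_svg.

**Shape 1** — `<path>` closed polygon, stroke `#ff00ff` → engrave (S367, F2835). Machine vertices: (172.8671,36.8449) → (84.9309,30.9237) → (78.5558,22.0672) → (36.5351,17.8861) → (160.8555,31.2051) → (172.8671,36.8449). Closed: final G1 returns to the first vertex.

**Shape 2** — `<circle>` circle, stroke `#ff00ff` → engrave (S367, F2835). Machine vertices: (160.4322,56.9687) → (154.0027,72.4909) → (138.4805,78.9204) → (122.9583,72.4909) → (116.5288,56.9687) → (122.9583,41.4465) → (138.4805,35.0170) → (154.0027,41.4465) → (160.4322,56.9687). Closed: final G1 returns to the first vertex.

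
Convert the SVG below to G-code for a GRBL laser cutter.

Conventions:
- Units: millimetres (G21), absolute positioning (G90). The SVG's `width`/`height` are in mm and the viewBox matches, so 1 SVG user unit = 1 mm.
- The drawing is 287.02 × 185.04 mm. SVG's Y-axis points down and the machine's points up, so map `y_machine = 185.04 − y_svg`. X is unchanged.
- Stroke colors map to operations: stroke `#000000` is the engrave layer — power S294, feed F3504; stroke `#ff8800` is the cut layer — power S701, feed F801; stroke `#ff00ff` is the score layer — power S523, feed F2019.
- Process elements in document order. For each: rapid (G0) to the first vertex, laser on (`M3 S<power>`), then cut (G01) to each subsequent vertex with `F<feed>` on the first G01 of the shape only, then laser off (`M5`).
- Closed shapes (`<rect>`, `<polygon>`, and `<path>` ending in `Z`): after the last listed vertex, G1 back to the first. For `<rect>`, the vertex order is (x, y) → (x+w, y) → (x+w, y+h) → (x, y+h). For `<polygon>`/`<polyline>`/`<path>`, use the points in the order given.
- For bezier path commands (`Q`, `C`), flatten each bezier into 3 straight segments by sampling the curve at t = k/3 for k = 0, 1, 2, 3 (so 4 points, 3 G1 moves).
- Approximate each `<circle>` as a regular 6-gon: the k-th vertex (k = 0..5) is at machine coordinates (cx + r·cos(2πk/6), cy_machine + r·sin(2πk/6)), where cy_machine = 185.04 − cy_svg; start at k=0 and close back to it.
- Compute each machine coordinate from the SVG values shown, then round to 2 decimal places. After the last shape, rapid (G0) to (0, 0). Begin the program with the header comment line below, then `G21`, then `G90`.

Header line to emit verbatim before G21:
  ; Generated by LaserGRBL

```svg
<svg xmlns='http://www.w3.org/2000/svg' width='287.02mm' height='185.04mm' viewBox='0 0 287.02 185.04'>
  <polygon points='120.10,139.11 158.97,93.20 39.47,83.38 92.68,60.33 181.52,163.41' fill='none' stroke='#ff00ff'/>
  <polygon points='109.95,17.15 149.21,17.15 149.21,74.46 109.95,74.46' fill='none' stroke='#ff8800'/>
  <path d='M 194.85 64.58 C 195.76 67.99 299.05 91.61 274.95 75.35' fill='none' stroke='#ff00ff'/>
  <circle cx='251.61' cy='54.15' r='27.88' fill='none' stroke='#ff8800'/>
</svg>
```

1 u = 1 mm; y_m = 185.04 − y.

[1] `<polygon>` closed polygon, #ff00ff→score S523 F2019: (120.10,45.93) → (158.97,91.84) → (39.47,101.66) → (92.68,124.71) → (181.52,21.63) → (120.10,45.93) (closed)

[2] `<polygon>` rectangle, #ff8800→cut S701 F801: (109.95,167.89) → (149.21,167.89) → (149.21,110.58) → (109.95,110.58) → (109.95,167.89) (closed)

[3] `<path>` cubic bezier, #ff00ff→score S523 F2019: (194.85,120.46) → (221.38,112.54) → (265.10,104.50) → (274.95,109.69)

[4] `<circle>` circle, #ff8800→cut S701 F801: (279.49,130.89) → (265.55,155.03) → (237.67,155.03) → (223.73,130.89) → (237.67,106.75) → (265.55,106.75) → (279.49,130.89) (closed)

; Generated by LaserGRBL
G21
G90
G0 X120.10 Y45.93
M3 S523
G01 X158.97 Y91.84 F2019
G01 X39.47 Y101.66
G01 X92.68 Y124.71
G01 X181.52 Y21.63
G01 X120.10 Y45.93
M5
G0 X109.95 Y167.89
M3 S701
G01 X149.21 Y167.89 F801
G01 X149.21 Y110.58
G01 X109.95 Y110.58
G01 X109.95 Y167.89
M5
G0 X194.85 Y120.46
M3 S523
G01 X221.38 Y112.54 F2019
G01 X265.10 Y104.50
G01 X274.95 Y109.69
M5
G0 X279.49 Y130.89
M3 S701
G01 X265.55 Y155.03 F801
G01 X237.67 Y155.03
G01 X223.73 Y130.89
G01 X237.67 Y106.75
G01 X265.55 Y106.75
G01 X279.49 Y130.89
M5
G0 X0.00 Y0.00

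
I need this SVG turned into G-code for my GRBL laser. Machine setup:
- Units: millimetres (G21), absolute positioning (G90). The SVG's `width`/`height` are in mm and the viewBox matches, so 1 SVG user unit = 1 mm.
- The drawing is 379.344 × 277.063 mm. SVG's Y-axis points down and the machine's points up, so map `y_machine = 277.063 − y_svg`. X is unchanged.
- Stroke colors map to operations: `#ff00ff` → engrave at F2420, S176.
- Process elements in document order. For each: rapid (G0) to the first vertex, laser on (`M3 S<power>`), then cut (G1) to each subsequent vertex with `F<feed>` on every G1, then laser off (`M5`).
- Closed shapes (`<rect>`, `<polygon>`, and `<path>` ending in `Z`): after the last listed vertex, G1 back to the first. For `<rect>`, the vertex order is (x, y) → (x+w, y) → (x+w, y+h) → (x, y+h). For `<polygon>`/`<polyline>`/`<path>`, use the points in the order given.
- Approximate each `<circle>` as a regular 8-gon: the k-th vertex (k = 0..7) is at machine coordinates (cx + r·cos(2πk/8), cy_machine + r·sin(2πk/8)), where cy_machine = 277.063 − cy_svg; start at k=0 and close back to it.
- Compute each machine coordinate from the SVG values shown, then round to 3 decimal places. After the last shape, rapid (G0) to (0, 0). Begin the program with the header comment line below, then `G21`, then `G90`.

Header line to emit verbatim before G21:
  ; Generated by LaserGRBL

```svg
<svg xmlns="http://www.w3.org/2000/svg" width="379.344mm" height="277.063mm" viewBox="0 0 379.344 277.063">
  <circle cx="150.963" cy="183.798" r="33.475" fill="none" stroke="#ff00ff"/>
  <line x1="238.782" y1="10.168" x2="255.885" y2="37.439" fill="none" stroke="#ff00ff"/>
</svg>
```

1 u = 1 mm; y_m = 277.063 − y.

[1] `<circle>` circle, #ff00ff→engrave S176 F2420: (184.438,93.265) → (174.633,116.935) → (150.963,126.740) → (127.293,116.935) → (117.488,93.265) → (127.293,69.595) → (150.963,59.790) → (174.633,69.595) → (184.438,93.265) (closed)

[2] `<line>` line segment, #ff00ff→engrave S176 F2420: (238.782,266.895) → (255.885,239.624)

; Generated by LaserGRBL
G21
G90
G0 X184.438 Y93.265
M3 S176
G1 X174.633 Y116.935 F2420
G1 X150.963 Y126.740 F2420
G1 X127.293 Y116.935 F2420
G1 X117.488 Y93.265 F2420
G1 X127.293 Y69.595 F2420
G1 X150.963 Y59.790 F2420
G1 X174.633 Y69.595 F2420
G1 X184.438 Y93.265 F2420
M5
G0 X238.782 Y266.895
M3 S176
G1 X255.885 Y239.624 F2420
M5
G0 X0.000 Y0.000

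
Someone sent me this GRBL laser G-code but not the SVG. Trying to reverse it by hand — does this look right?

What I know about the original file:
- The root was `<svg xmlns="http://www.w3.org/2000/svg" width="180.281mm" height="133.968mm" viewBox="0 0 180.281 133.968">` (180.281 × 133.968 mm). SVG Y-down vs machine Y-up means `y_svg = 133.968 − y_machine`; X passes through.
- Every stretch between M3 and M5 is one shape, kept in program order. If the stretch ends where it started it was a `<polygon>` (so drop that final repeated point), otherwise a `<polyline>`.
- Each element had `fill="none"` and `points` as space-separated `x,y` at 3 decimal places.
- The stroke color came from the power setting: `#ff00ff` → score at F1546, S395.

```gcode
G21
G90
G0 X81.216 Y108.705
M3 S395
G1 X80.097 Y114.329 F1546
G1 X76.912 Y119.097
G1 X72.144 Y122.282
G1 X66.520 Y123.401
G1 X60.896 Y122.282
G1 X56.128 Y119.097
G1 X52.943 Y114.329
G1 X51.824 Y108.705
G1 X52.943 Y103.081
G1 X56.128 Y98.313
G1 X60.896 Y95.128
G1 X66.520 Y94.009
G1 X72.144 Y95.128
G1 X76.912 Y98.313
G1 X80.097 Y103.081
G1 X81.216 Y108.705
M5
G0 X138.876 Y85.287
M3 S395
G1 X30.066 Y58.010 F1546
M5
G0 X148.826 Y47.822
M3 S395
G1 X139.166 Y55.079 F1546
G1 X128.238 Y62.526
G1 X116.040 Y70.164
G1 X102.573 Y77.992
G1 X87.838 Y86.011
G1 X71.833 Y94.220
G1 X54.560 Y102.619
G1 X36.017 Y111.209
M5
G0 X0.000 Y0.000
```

<svg xmlns="http://www.w3.org/2000/svg" width="180.281mm" height="133.968mm" viewBox="0 0 180.281 133.968">
  <polygon points="81.216,25.263 80.097,19.639 76.912,14.871 72.144,11.686 66.520,10.567 60.896,11.686 56.128,14.871 52.943,19.639 51.824,25.263 52.943,30.887 56.128,35.655 60.896,38.840 66.520,39.959 72.144,38.840 76.912,35.655 80.097,30.887" fill="none" stroke="#ff00ff"/>
  <polyline points="138.876,48.681 30.066,75.958" fill="none" stroke="#ff00ff"/>
  <polyline points="148.826,86.146 139.166,78.889 128.238,71.442 116.040,63.804 102.573,55.976 87.838,47.957 71.833,39.748 54.560,31.349 36.017,22.759" fill="none" stroke="#ff00ff"/>
</svg>

Each laser-on run becomes one SVG element. Flip Y back into SVG space with y_svg = 133.968 − y_machine. Every run uses S395, so all elements get stroke `#ff00ff` (score).

Run 1: The run returns to its start, so emit a `<polygon>` with points (Y-flipped): 81.216,25.263 80.097,19.639 76.912,14.871 72.144,11.686 66.520,10.567 60.896,11.686 56.128,14.871 52.943,19.639 51.824,25.263 52.943,30.887 56.128,35.655 60.896,38.840 66.520,39.959 72.144,38.840 76.912,35.655 80.097,30.887.

Run 2: The run is open, so emit a `<polyline>` with points (Y-flipped): 138.876,48.681 30.066,75.958.

Run 3: The run is open, so emit a `<polyline>` with points (Y-flipped): 148.826,86.146 139.166,78.889 128.238,71.442 116.040,63.804 102.573,55.976 87.838,47.957 71.833,39.748 54.560,31.349 36.017,22.759.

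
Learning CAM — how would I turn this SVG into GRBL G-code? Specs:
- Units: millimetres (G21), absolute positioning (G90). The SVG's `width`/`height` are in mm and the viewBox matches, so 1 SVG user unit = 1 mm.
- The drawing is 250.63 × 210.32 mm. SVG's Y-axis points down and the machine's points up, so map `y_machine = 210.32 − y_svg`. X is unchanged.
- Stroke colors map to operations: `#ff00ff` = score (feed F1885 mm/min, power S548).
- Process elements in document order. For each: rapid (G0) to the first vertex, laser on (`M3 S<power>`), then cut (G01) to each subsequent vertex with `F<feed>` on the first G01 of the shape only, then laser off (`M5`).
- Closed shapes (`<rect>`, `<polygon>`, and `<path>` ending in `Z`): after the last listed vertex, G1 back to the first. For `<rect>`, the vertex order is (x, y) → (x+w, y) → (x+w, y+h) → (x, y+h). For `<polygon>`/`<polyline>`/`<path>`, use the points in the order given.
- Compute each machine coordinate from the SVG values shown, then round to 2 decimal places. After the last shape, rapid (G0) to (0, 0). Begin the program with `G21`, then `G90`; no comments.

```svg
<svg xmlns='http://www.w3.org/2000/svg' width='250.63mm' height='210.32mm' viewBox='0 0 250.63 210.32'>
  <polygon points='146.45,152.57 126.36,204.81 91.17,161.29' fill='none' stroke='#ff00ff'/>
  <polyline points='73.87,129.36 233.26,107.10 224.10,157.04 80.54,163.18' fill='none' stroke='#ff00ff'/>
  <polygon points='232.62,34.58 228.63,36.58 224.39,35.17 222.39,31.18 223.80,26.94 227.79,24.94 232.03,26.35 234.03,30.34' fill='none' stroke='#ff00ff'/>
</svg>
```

viewBox `0 0 250.63 210.32` with mm width/height → 1 unit = 1 mm. Flip: y_m = 210.32 − y_svg.

**Shape 1** — `<polygon>` regular polygon, stroke `#ff00ff` → score (S548, F1885). Machine vertices: (146.45,57.75) → (126.36,5.51) → (91.17,49.03) → (146.45,57.75). Closed: final G1 returns to the first vertex.

**Shape 2** — `<polyline>` open polyline, stroke `#ff00ff` → score (S548, F1885). Machine vertices: (73.87,80.96) → (233.26,103.22) → (224.10,53.28) → (80.54,47.14). Open path.

**Shape 3** — `<polygon>` regular polygon, stroke `#ff00ff` → score (S548, F1885). Machine vertices: (232.62,175.74) → (228.63,173.74) → (224.39,175.15) → (222.39,179.14) → (223.80,183.38) → (227.79,185.38) → (232.03,183.97) → (234.03,179.98) → (232.62,175.74). Closed: final G1 returns to the first vertex.

G21
G90
G0 X146.45 Y57.75
M3 S548
G01 X126.36 Y5.51 F1885
G01 X91.17 Y49.03
G01 X146.45 Y57.75
M5
G0 X73.87 Y80.96
M3 S548
G01 X233.26 Y103.22 F1885
G01 X224.10 Y53.28
G01 X80.54 Y47.14
M5
G0 X232.62 Y175.74
M3 S548
G01 X228.63 Y173.74 F1885
G01 X224.39 Y175.15
G01 X222.39 Y179.14
G01 X223.80 Y183.38
G01 X227.79 Y185.38
G01 X232.03 Y183.97
G01 X234.03 Y179.98
G01 X232.62 Y175.74
M5
G0 X0.00 Y0.00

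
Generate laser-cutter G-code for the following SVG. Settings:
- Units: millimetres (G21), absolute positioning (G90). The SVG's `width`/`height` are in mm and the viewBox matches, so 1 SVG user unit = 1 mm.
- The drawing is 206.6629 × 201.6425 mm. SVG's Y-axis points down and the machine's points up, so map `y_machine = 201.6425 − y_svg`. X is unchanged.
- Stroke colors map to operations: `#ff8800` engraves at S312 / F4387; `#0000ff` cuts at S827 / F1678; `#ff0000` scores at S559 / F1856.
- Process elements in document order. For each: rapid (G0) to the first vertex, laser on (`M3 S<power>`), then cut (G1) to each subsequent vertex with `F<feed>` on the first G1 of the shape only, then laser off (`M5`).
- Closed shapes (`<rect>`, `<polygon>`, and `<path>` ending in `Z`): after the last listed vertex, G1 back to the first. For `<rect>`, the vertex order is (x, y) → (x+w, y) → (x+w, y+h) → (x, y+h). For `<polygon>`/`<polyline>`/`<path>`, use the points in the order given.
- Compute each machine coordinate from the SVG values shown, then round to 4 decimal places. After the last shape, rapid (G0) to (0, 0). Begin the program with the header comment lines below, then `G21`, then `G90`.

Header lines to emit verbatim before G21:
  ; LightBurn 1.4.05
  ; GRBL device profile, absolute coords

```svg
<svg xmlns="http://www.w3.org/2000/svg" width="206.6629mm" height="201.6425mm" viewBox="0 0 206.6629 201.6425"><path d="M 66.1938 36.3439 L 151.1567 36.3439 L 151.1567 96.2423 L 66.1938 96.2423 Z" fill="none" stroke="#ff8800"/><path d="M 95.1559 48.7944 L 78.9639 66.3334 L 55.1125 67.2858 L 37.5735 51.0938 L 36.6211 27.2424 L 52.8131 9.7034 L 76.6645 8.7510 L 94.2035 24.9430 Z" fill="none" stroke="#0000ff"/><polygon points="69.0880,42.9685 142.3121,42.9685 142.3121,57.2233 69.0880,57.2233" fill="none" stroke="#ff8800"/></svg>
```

; LightBurn 1.4.05
; GRBL device profile, absolute coords
G21
G90
G0 X66.1938 Y165.2986
M3 S312
G1 X151.1567 Y165.2986 F4387
G1 X151.1567 Y105.4002
G1 X66.1938 Y105.4002
G1 X66.1938 Y165.2986
M5
G0 X95.1559 Y152.8481
M3 S827
G1 X78.9639 Y135.3091 F1678
G1 X55.1125 Y134.3567
G1 X37.5735 Y150.5487
G1 X36.6211 Y174.4001
G1 X52.8131 Y191.9391
G1 X76.6645 Y192.8915
G1 X94.2035 Y176.6995
G1 X95.1559 Y152.8481
M5
G0 X69.0880 Y158.6740
M3 S312
G1 X142.3121 Y158.6740 F4387
G1 X142.3121 Y144.4192
G1 X69.0880 Y144.4192
G1 X69.0880 Y158.6740
M5
G0 X0.0000 Y0.0000

Since the viewBox matches the mm dimensions, user units are millimetres directly. The only transform is the Y-flip y_m = 201.6425 − y_svg.

Shape 1 is a rectangle drawn with `<path>`. Its stroke #ff8800 means engrave at S312, F4387. After flipping Y the toolpath is (66.1938,165.2986) → (151.1567,165.2986) → (151.1567,105.4002) → (66.1938,105.4002) → (66.1938,165.2986), returning to the start.

Shape 2 is a regular polygon drawn with `<path>`. Its stroke #0000ff means cut at S827, F1678. After flipping Y the toolpath is (95.1559,152.8481) → (78.9639,135.3091) → (55.1125,134.3567) → (37.5735,150.5487) → (36.6211,174.4001) → (52.8131,191.9391) → (76.6645,192.8915) → (94.2035,176.6995) → (95.1559,152.8481), returning to the start.

Shape 3 is a rectangle drawn with `<polygon>`. Its stroke #ff8800 means engrave at S312, F4387. After flipping Y the toolpath is (69.0880,158.6740) → (142.3121,158.6740) → (142.3121,144.4192) → (69.0880,144.4192) → (69.0880,158.6740), returning to the start.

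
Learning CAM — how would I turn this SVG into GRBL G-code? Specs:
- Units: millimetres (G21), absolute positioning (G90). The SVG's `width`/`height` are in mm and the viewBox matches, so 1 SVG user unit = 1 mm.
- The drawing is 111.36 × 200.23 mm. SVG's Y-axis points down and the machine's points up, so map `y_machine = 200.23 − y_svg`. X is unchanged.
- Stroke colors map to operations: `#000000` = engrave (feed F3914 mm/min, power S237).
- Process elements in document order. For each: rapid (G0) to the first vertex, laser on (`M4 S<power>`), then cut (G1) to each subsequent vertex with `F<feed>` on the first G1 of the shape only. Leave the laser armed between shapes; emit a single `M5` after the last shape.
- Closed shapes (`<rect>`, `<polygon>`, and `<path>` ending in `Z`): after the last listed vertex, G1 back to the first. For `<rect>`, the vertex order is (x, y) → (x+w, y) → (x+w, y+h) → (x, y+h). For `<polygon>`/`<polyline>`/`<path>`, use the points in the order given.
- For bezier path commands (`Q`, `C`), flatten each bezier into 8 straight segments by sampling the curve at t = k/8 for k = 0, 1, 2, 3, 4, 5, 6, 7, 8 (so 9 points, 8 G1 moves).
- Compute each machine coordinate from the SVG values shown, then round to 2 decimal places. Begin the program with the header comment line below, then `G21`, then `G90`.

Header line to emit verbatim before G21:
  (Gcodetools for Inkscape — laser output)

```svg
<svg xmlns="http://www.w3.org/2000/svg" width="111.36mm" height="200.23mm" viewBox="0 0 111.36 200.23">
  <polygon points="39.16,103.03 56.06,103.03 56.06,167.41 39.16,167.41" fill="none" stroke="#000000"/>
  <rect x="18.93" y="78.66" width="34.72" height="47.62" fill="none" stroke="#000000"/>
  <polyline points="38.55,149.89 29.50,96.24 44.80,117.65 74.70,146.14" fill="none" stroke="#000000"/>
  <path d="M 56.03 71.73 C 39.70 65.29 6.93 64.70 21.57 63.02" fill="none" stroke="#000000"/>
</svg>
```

Since the viewBox matches the mm dimensions, user units are millimetres directly. The only transform is the Y-flip y_m = 200.23 − y_svg.

Shape 1 is a rectangle drawn with `<polygon>`. Its stroke #000000 means engrave at S237, F3914. After flipping Y the toolpath is (39.16,97.20) → (56.06,97.20) → (56.06,32.82) → (39.16,32.82) → (39.16,97.20), returning to the start.

Shape 2 is a rectangle drawn with `<rect>`. Its stroke #000000 means engrave at S237, F3914. After flipping Y the toolpath is (18.93,121.57) → (53.65,121.57) → (53.65,73.95) → (18.93,73.95) → (18.93,121.57), returning to the start.

Shape 3 is a open polyline drawn with `<polyline>`. Its stroke #000000 means engrave at S237, F3914. After flipping Y the toolpath is (38.55,50.34) → (29.50,103.99) → (44.80,82.58) → (74.70,54.09).

Shape 4 is a cubic bezier drawn with `<path>`. Its stroke #000000 means engrave at S237, F3914. After flipping Y the toolpath is (56.03,128.50) → (49.26,130.65) → (41.70,132.34) → (34.09,133.64) → (27.19,134.64) → (21.73,135.41) → (18.48,136.05) → (18.18,136.62) → (21.57,137.21).

(Gcodetools for Inkscape — laser output)
G21
G90
G0 X39.16 Y97.20
M4 S237
G1 X56.06 Y97.20 F3914
G1 X56.06 Y32.82
G1 X39.16 Y32.82
G1 X39.16 Y97.20
G0 X18.93 Y121.57
M4 S237
G1 X53.65 Y121.57 F3914
G1 X53.65 Y73.95
G1 X18.93 Y73.95
G1 X18.93 Y121.57
G0 X38.55 Y50.34
M4 S237
G1 X29.50 Y103.99 F3914
G1 X44.80 Y82.58
G1 X74.70 Y54.09
G0 X56.03 Y128.50
M4 S237
G1 X49.26 Y130.65 F3914
G1 X41.70 Y132.34
G1 X34.09 Y133.64
G1 X27.19 Y134.64
G1 X21.73 Y135.41
G1 X18.48 Y136.05
G1 X18.18 Y136.62
G1 X21.57 Y137.21
M5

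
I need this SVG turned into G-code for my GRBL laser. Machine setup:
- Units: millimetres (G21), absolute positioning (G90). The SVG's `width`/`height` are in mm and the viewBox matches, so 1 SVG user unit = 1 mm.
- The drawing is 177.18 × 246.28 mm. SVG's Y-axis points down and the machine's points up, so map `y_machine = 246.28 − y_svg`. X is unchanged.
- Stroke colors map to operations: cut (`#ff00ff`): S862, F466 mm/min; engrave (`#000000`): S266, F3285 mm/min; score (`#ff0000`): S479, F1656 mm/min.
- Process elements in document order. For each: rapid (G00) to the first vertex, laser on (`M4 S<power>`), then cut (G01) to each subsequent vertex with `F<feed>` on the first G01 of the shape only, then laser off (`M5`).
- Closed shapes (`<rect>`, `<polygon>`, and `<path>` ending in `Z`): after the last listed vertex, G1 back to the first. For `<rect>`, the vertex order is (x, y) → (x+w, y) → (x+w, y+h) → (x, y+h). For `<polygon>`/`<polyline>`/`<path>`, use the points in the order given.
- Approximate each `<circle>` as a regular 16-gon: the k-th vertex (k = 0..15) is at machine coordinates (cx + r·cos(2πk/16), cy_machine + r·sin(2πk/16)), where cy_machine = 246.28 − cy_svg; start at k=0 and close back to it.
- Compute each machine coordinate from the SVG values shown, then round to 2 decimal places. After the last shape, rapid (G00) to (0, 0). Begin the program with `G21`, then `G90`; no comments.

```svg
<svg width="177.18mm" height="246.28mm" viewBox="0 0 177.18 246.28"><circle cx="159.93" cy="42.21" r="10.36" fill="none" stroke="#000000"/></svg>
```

G21
G90
G00 X170.29 Y204.07
M4 S266
G01 X169.50 Y208.03 F3285
G01 X167.26 Y211.40
G01 X163.89 Y213.64
G01 X159.93 Y214.43
G01 X155.97 Y213.64
G01 X152.60 Y211.40
G01 X150.36 Y208.03
G01 X149.57 Y204.07
G01 X150.36 Y200.11
G01 X152.60 Y196.74
G01 X155.97 Y194.50
G01 X159.93 Y193.71
G01 X163.89 Y194.50
G01 X167.26 Y196.74
G01 X169.50 Y200.11
G01 X170.29 Y204.07
M5
G00 X0.00 Y0.00

1 u = 1 mm; y_m = 246.28 − y.

[1] `<circle>` circle, #000000→engrave S266 F3285: (170.29,204.07) → (169.50,208.03) → (167.26,211.40) → (163.89,213.64) → (159.93,214.43) → (155.97,213.64) → (152.60,211.40) → (150.36,208.03) → (149.57,204.07) → (150.36,200.11) → (152.60,196.74) → (155.97,194.50) → (159.93,193.71) → (163.89,194.50) → (167.26,196.74) → (169.50,200.11) → (170.29,204.07) (closed)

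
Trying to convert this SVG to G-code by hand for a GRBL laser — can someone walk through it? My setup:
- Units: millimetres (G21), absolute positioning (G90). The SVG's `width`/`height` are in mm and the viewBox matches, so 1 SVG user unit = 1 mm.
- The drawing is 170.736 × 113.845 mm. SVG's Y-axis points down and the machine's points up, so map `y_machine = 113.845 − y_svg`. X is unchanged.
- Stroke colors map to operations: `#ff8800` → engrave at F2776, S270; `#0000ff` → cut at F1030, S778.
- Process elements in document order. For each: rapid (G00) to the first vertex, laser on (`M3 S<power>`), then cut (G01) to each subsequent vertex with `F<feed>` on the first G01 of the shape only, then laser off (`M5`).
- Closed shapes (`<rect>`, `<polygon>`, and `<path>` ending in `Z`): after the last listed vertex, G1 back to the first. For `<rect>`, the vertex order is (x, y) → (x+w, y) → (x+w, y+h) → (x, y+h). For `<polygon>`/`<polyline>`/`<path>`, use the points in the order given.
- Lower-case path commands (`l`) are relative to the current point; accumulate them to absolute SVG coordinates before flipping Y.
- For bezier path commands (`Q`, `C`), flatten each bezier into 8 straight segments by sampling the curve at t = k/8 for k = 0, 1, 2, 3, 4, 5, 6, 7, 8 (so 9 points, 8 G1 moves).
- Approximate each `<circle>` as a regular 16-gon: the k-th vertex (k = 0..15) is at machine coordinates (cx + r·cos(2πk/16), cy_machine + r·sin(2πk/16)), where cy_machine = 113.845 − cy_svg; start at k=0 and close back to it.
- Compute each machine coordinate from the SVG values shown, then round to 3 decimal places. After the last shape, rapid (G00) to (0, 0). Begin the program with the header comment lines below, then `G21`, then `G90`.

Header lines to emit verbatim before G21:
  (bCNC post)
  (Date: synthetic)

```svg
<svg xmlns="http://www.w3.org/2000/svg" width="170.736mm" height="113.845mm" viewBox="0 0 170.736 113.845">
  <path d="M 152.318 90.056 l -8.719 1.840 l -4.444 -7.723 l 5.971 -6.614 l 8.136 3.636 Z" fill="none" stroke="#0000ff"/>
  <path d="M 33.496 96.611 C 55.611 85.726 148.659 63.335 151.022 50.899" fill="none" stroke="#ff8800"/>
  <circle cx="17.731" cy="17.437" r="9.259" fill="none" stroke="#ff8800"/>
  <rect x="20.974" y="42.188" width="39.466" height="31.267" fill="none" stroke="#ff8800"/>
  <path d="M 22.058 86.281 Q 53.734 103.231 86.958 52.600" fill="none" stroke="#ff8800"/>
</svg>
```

(bCNC post)
(Date: synthetic)
G21
G90
G00 X152.318 Y23.789
M3 S778
G01 X143.599 Y21.949 F1030
G01 X139.155 Y29.672
G01 X145.126 Y36.286
G01 X153.262 Y32.650
G01 X152.318 Y23.789
M5
G00 X33.496 Y17.234
M3 S270
G01 X44.798 Y21.813 F2776
G01 X60.857 Y27.220
G01 X79.777 Y33.202
G01 X99.666 Y39.508
G01 X118.629 Y45.887
G01 X134.772 Y52.088
G01 X146.201 Y57.858
G01 X151.022 Y62.946
M5
G00 X26.990 Y96.408
M3 S270
G01 X26.285 Y99.951 F2776
G01 X24.278 Y102.955
G01 X21.274 Y104.962
G01 X17.731 Y105.667
G01 X14.188 Y104.962
G01 X11.184 Y102.955
G01 X9.177 Y99.951
G01 X8.472 Y96.408
G01 X9.177 Y92.865
G01 X11.184 Y89.861
G01 X14.188 Y87.854
G01 X17.731 Y87.149
G01 X21.274 Y87.854
G01 X24.278 Y89.861
G01 X26.285 Y92.865
G01 X26.990 Y96.408
M5
G00 X20.974 Y71.657
M3 S270
G01 X60.440 Y71.657 F2776
G01 X60.440 Y40.390
G01 X20.974 Y40.390
G01 X20.974 Y71.657
M5
G00 X22.058 Y27.564
M3 S270
G01 X30.001 Y24.382 F2776
G01 X37.993 Y23.313
G01 X46.033 Y24.355
G01 X54.121 Y27.509
G01 X62.258 Y32.775
G01 X70.443 Y40.153
G01 X78.676 Y49.643
G01 X86.958 Y61.245
M5
G00 X0.000 Y0.000

Since the viewBox matches the mm dimensions, user units are millimetres directly. The only transform is the Y-flip y_m = 113.845 − y_svg.

Shape 1 is a regular polygon drawn with `<path>`. Its stroke #0000ff means cut at S778, F1030. After flipping Y the toolpath is (152.318,23.789) → (143.599,21.949) → (139.155,29.672) → (145.126,36.286) → (153.262,32.650) → (152.318,23.789), returning to the start.

Shape 2 is a cubic bezier drawn with `<path>`. Its stroke #ff8800 means engrave at S270, F2776. After flipping Y the toolpath is (33.496,17.234) → (44.798,21.813) → (60.857,27.220) → (79.777,33.202) → (99.666,39.508) → (118.629,45.887) → (134.772,52.088) → (146.201,57.858) → (151.022,62.946).

Shape 3 is a circle drawn with `<circle>`. Its stroke #ff8800 means engrave at S270, F2776. After flipping Y the toolpath is (26.990,96.408) → (26.285,99.951) → (24.278,102.955) → (21.274,104.962) → (17.731,105.667) → (14.188,104.962) → (11.184,102.955) → (9.177,99.951) → (8.472,96.408) → (9.177,92.865) → (11.184,89.861) → (14.188,87.854) → (17.731,87.149) → (21.274,87.854) → (24.278,89.861) → (26.285,92.865) → (26.990,96.408), returning to the start.

Shape 4 is a rectangle drawn with `<rect>`. Its stroke #ff8800 means engrave at S270, F2776. After flipping Y the toolpath is (20.974,71.657) → (60.440,71.657) → (60.440,40.390) → (20.974,40.390) → (20.974,71.657), returning to the start.

Shape 5 is a quadratic bezier drawn with `<path>`. Its stroke #ff8800 means engrave at S270, F2776. After flipping Y the toolpath is (22.058,27.564) → (30.001,24.382) → (37.993,23.313) → (46.033,24.355) → (54.121,27.509) → (62.258,32.775) → (70.443,40.153) → (78.676,49.643) → (86.958,61.245).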